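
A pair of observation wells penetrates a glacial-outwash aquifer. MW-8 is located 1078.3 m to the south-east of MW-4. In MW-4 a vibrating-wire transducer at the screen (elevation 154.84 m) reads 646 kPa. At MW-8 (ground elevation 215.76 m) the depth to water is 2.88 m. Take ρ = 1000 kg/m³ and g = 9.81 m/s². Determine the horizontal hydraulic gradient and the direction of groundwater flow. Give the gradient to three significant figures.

Pressure head at MW-4: ψ = P/(ρg) = 646×1000 / (1000 × 9.81) = 65.85 m.
Total head at MW-4: h = z + ψ = 154.84 + 65.85 = 220.69 m.
Total head at MW-8: h = 215.76 − 2.88 = 212.88 m.
Head difference: h(MW-4) − h(MW-8) = 220.69 − 212.88 = 7.81 m.
Hydraulic gradient: i = |Δh| / L = 7.81 / 1078.3 = 0.00724.
Flow is from higher to lower head: from MW-4 toward MW-8, i.e. toward the south-east.

i ≈ 0.00724; groundwater flows toward the south-east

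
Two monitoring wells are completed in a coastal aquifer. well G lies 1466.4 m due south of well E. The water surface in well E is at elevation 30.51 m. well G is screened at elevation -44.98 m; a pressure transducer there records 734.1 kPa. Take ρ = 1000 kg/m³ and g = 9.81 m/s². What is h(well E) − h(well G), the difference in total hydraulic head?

Total head at well E: h = 30.51 m (water level in the piezometer is the total head).
Pressure head at well G: ψ = P/(ρg) = 734.1×1000 / (1000 × 9.81) = 74.83 m.
Total head at well G: h = z + ψ = -44.98 + 74.83 = 29.85 m.
Head difference: h(well E) − h(well G) = 30.51 − 29.85 = 0.66 m.

Δh ≈ 0.66 m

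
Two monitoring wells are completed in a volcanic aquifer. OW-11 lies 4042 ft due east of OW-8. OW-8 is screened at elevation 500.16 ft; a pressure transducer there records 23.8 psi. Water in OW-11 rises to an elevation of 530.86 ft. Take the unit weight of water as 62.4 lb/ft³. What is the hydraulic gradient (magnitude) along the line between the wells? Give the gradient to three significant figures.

i ≈ 0.00599

Pressure head at OW-8: ψ = 144·P/γ = 144 × 23.8 / 62.4 = 54.92 ft.
Total head at OW-8: h = z + ψ = 500.16 + 54.92 = 555.08 ft.
Total head at OW-11: h = 530.86 ft (water level in the piezometer is the total head).
Head difference: h(OW-8) − h(OW-11) = 555.08 − 530.86 = 24.22 ft.
Hydraulic gradient: i = |Δh| / L = 24.22 / 4042 = 0.00599.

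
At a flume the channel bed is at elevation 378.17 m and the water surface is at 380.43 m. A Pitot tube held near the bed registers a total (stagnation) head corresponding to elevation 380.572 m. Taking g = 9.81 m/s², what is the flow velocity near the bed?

v ≈ 1.67 m/s

Near the bed, under hydrostatic conditions, the piezometric head (z + ψ) equals the free-surface elevation, 380.43 m.
Velocity head = total − piezometric = 380.572 − 380.43 = 0.142 m.
v = √(2g·h_v) = √(2 × 9.81 × 0.142) = 1.67 m/s.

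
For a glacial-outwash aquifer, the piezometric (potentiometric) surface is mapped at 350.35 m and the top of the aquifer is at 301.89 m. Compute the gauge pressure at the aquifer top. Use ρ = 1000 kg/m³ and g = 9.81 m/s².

P ≈ 475 kPa

Pressure head at the aquifer top: ψ = h − z = 350.35 − 301.89 = 48.46 m.
P = ρgψ = 1000 × 9.81 × 48.46 = 475393 Pa ≈ 475 kPa.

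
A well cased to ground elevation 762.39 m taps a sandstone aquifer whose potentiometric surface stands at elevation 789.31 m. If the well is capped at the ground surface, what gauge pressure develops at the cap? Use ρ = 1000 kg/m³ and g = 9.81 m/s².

Head above the cap: Δh = 789.31 − 762.39 = 26.92 m.
P = ρgΔh = 1000 × 9.81 × 26.92 = 264085 Pa ≈ 264 kPa.

P ≈ 264 kPa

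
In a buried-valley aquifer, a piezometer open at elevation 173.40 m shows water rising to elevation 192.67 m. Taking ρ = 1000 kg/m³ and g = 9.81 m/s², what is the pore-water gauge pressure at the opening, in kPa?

Pressure head ψ = h − z = 192.67 − 173.40 = 19.27 m.
P = ρgψ = 1000 × 9.81 × 19.27 = 189039 Pa ≈ 189 kPa.

P ≈ 189 kPa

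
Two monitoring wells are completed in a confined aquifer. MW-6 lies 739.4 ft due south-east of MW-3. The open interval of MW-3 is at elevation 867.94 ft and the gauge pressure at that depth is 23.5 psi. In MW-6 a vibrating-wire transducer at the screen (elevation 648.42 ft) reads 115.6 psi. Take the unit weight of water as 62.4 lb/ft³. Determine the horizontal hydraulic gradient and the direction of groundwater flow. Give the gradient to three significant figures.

i ≈ 0.00944; groundwater flows toward the south-east

Pressure head at MW-3: ψ = 144·P/γ = 144 × 23.5 / 62.4 = 54.23 ft.
Total head at MW-3: h = z + ψ = 867.94 + 54.23 = 922.17 ft.
Pressure head at MW-6: ψ = 144·P/γ = 144 × 115.6 / 62.4 = 266.77 ft.
Total head at MW-6: h = z + ψ = 648.42 + 266.77 = 915.19 ft.
Head difference: h(MW-3) − h(MW-6) = 922.17 − 915.19 = 6.98 ft.
Hydraulic gradient: i = |Δh| / L = 6.98 / 739.4 = 0.00944.
Flow is from higher to lower head: from MW-3 toward MW-6, i.e. toward the south-east.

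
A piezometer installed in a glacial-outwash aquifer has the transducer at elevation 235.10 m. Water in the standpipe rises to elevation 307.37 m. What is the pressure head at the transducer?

ψ ≈ 72.27 m

Total head h = 307.37 m (the water-surface elevation in the piezometer).
Pressure head ψ = h − z = 307.37 − 235.10 = 72.27 m.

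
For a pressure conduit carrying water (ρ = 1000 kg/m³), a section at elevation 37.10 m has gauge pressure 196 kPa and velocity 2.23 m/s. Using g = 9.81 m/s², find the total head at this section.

h ≈ 57.33 m

Pressure head ψ = P/(ρg) = 196×1000 / (1000 × 9.81) = 19.98 m.
Velocity head = v²/(2g) = 2.23² / (2 × 9.81) = 0.253 m.
h = z + ψ + v²/(2g) = 37.10 + 19.98 + 0.253 = 57.33 m.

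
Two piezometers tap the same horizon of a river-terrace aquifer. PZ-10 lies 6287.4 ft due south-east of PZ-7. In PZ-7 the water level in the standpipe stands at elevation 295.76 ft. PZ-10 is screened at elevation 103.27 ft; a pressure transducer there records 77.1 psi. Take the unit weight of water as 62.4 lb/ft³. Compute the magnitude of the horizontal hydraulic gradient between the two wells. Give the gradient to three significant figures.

Total head at PZ-7: h = 295.76 ft (water level in the piezometer is the total head).
Pressure head at PZ-10: ψ = 144·P/γ = 144 × 77.1 / 62.4 = 177.92 ft.
Total head at PZ-10: h = z + ψ = 103.27 + 177.92 = 281.19 ft.
Head difference: h(PZ-7) − h(PZ-10) = 295.76 − 281.19 = 14.57 ft.
Hydraulic gradient: i = |Δh| / L = 14.57 / 6287.4 = 0.00232.

i ≈ 0.00232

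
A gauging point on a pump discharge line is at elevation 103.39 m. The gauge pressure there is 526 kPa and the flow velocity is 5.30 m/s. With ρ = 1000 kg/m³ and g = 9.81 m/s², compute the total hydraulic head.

h ≈ 158.44 m

Pressure head ψ = P/(ρg) = 526×1000 / (1000 × 9.81) = 53.62 m.
Velocity head = v²/(2g) = 5.30² / (2 × 9.81) = 1.432 m.
h = z + ψ + v²/(2g) = 103.39 + 53.62 + 1.432 = 158.44 m.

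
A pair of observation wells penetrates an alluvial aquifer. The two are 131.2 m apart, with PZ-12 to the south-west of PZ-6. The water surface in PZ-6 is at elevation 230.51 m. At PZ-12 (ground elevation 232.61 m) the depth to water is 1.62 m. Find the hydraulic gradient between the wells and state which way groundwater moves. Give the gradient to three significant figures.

i ≈ 0.00366; groundwater flows toward the north-east

Total head at PZ-6: h = 230.51 m (water level in the piezometer is the total head).
Total head at PZ-12: h = 232.61 − 1.62 = 230.99 m.
Head difference: h(PZ-6) − h(PZ-12) = 230.51 − 230.99 = -0.48 m.
Hydraulic gradient: i = |Δh| / L = 0.48 / 131.2 = 0.00366.
Flow is from higher to lower head: from PZ-12 toward PZ-6, i.e. toward the north-east.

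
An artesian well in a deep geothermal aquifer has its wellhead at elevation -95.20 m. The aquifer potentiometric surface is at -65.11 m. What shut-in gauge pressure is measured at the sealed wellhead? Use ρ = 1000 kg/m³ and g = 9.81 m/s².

P ≈ 295 kPa

Head above the cap: Δh = -65.11 − (-95.20) = 30.09 m.
P = ρgΔh = 1000 × 9.81 × 30.09 = 295183 Pa ≈ 295 kPa.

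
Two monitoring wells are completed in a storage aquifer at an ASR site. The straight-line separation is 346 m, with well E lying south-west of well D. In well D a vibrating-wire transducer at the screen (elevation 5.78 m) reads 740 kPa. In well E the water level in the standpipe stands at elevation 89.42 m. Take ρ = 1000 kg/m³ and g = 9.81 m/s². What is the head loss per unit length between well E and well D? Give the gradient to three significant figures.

i ≈ 0.0237 m/m

Pressure head at well D: ψ = P/(ρg) = 740×1000 / (1000 × 9.81) = 75.43 m.
Total head at well D: h = z + ψ = 5.78 + 75.43 = 81.21 m.
Total head at well E: h = 89.42 m (water level in the piezometer is the total head).
Head difference: h(well D) − h(well E) = 81.21 − 89.42 = -8.21 m.
Hydraulic gradient: i = |Δh| / L = 8.21 / 346 = 0.0237.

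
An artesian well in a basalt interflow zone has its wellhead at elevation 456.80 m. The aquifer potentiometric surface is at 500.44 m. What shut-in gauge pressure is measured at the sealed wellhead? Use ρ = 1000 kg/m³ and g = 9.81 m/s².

P ≈ 428 kPa

Head above the cap: Δh = 500.44 − 456.80 = 43.64 m.
P = ρgΔh = 1000 × 9.81 × 43.64 = 428108 Pa ≈ 428 kPa.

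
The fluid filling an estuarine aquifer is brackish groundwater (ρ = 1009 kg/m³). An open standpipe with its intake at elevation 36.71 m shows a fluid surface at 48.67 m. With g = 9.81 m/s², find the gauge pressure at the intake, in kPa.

P ≈ 118 kPa

Pressure head ψ = h − z = 48.67 − 36.71 = 11.96 m.
P = ρgψ = 1009 × 9.81 × 11.96 = 118384 Pa ≈ 118 kPa.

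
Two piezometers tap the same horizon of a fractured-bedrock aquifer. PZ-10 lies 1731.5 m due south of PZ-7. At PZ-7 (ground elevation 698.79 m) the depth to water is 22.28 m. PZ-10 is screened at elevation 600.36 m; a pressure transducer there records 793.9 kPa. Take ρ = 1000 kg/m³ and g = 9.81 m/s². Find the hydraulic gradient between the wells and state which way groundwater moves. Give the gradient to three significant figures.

i ≈ 0.00276; groundwater flows toward the north

Total head at PZ-7: h = 698.79 − 22.28 = 676.51 m.
Pressure head at PZ-10: ψ = P/(ρg) = 793.9×1000 / (1000 × 9.81) = 80.93 m.
Total head at PZ-10: h = z + ψ = 600.36 + 80.93 = 681.29 m.
Head difference: h(PZ-7) − h(PZ-10) = 676.51 − 681.29 = -4.78 m.
Hydraulic gradient: i = |Δh| / L = 4.78 / 1731.5 = 0.00276.
Flow is from higher to lower head: from PZ-10 toward PZ-7, i.e. toward the north.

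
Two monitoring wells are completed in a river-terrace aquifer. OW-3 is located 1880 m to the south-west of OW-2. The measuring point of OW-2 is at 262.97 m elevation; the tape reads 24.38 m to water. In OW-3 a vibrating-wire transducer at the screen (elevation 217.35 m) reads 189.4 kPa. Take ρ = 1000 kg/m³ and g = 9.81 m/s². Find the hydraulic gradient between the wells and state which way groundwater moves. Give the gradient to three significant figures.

Total head at OW-2: h = 262.97 − 24.38 = 238.59 m.
Pressure head at OW-3: ψ = P/(ρg) = 189.4×1000 / (1000 × 9.81) = 19.31 m.
Total head at OW-3: h = z + ψ = 217.35 + 19.31 = 236.66 m.
Head difference: h(OW-2) − h(OW-3) = 238.59 − 236.66 = 1.93 m.
Hydraulic gradient: i = |Δh| / L = 1.93 / 1880 = 0.00103.
Flow is from higher to lower head: from OW-2 toward OW-3, i.e. toward the south-west.

i ≈ 0.00103; groundwater flows toward the south-west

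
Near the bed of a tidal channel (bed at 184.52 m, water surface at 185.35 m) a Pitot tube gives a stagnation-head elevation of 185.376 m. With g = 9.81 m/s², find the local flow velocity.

Near the bed, under hydrostatic conditions, the piezometric head (z + ψ) equals the free-surface elevation, 185.35 m.
Velocity head = total − piezometric = 185.376 − 185.35 = 0.026 m.
v = √(2g·h_v) = √(2 × 9.81 × 0.026) = 0.714 m/s.

v ≈ 0.714 m/s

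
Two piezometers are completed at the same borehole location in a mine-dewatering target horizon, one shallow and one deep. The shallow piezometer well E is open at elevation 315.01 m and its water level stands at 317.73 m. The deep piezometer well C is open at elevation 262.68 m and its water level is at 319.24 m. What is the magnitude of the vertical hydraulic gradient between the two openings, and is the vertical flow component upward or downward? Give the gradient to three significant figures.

|i_v| ≈ 0.0289; vertical flow is upward

Total head at well E: h = 317.73 m (water level in the standpipe).
Total head at well C: h = 319.24 m.
Δh = h(well E) − h(well C) = 317.73 − 319.24 = -1.51 m.
Vertical separation Δz = 315.01 − 262.68 = 52.33 m.
|i_v| = |Δh| / Δz = 1.51 / 52.33 = 0.0289.
Head is higher in the deep piezometer, so vertical flow is upward (discharge condition).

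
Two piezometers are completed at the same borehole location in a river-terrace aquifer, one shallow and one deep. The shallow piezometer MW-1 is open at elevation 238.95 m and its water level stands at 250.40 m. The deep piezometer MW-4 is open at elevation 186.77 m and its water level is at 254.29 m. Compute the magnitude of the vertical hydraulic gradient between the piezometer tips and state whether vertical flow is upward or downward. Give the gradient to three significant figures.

|i_v| ≈ 0.0745; vertical flow is upward

Total head at MW-1: h = 250.40 m (water level in the standpipe).
Total head at MW-4: h = 254.29 m.
Δh = h(MW-1) − h(MW-4) = 250.40 − 254.29 = -3.89 m.
Vertical separation Δz = 238.95 − 186.77 = 52.18 m.
|i_v| = |Δh| / Δz = 3.89 / 52.18 = 0.0745.
Head is higher in the deep piezometer, so vertical flow is upward (discharge condition).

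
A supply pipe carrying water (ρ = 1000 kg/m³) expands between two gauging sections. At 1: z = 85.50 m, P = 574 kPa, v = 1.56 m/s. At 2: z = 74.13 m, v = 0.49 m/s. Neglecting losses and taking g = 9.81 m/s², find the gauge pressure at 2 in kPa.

P₂ ≈ 687 kPa

Pressure head at 1: ψ₁ = P₁/(ρg) = 574×1000 / (1000 × 9.81) = 58.51 m.
Velocity heads: v₁²/2g = 1.56²/19.62 = 0.124 m; v₂²/2g = 0.49²/19.62 = 0.012 m.
Total head H = z₁ + ψ₁ + v₁²/2g = 85.50 + 58.51 + 0.124 = 144.13 m.
ψ₂ = H − z₂ − v₂²/2g = 144.13 − 74.13 − 0.012 = 69.99 m.
P₂ = ρgψ₂ = 1000 × 9.81 × 69.99 ≈ 687 kPa.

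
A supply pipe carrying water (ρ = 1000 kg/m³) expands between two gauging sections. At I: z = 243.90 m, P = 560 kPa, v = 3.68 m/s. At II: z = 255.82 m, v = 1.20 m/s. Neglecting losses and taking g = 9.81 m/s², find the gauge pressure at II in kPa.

Pressure head at I: ψ₁ = P₁/(ρg) = 560×1000 / (1000 × 9.81) = 57.08 m.
Velocity heads: v₁²/2g = 3.68²/19.62 = 0.690 m; v₂²/2g = 1.20²/19.62 = 0.073 m.
Total head H = z₁ + ψ₁ + v₁²/2g = 243.90 + 57.08 + 0.690 = 301.67 m.
ψ₂ = H − z₂ − v₂²/2g = 301.67 − 255.82 − 0.073 = 45.78 m.
P₂ = ρgψ₂ = 1000 × 9.81 × 45.78 ≈ 449 kPa.

P₂ ≈ 449 kPa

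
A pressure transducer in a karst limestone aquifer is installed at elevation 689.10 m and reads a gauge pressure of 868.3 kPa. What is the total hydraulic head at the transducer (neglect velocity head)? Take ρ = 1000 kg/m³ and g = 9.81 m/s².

ψ = P/(ρg) = 868.3×1000 / (1000 × 9.81) = 88.51 m.
h = z + ψ = 689.10 + 88.51 = 777.61 m.

h ≈ 777.61 m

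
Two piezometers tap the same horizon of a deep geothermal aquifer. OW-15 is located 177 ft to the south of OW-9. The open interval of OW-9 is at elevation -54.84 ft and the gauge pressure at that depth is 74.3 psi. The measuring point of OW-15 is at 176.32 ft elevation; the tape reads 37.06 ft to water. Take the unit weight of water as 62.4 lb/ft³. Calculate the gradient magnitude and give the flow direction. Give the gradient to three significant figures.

Pressure head at OW-9: ψ = 144·P/γ = 144 × 74.3 / 62.4 = 171.46 ft.
Total head at OW-9: h = z + ψ = -54.84 + 171.46 = 116.62 ft.
Total head at OW-15: h = 176.32 − 37.06 = 139.26 ft.
Head difference: h(OW-9) − h(OW-15) = 116.62 − 139.26 = -22.64 ft.
Hydraulic gradient: i = |Δh| / L = 22.64 / 177 = 0.128.
Flow is from higher to lower head: from OW-15 toward OW-9, i.e. toward the north.

i ≈ 0.128; groundwater flows toward the north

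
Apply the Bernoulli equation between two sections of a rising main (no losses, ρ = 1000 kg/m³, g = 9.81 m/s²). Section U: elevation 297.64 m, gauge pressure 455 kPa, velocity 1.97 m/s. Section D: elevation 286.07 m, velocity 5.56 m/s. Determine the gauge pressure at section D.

Pressure head at U: ψ₁ = P₁/(ρg) = 455×1000 / (1000 × 9.81) = 46.38 m.
Velocity heads: v₁²/2g = 1.97²/19.62 = 0.198 m; v₂²/2g = 5.56²/19.62 = 1.576 m.
Total head H = z₁ + ψ₁ + v₁²/2g = 297.64 + 46.38 + 0.198 = 344.22 m.
ψ₂ = H − z₂ − v₂²/2g = 344.22 − 286.07 − 1.576 = 56.57 m.
P₂ = ρgψ₂ = 1000 × 9.81 × 56.57 ≈ 555 kPa.

P₂ ≈ 555 kPa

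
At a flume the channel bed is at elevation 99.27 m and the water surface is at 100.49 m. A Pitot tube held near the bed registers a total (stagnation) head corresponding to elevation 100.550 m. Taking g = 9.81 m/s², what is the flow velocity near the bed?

v ≈ 1.08 m/s

Near the bed, under hydrostatic conditions, the piezometric head (z + ψ) equals the free-surface elevation, 100.49 m.
Velocity head = total − piezometric = 100.550 − 100.49 = 0.060 m.
v = √(2g·h_v) = √(2 × 9.81 × 0.060) = 1.08 m/s.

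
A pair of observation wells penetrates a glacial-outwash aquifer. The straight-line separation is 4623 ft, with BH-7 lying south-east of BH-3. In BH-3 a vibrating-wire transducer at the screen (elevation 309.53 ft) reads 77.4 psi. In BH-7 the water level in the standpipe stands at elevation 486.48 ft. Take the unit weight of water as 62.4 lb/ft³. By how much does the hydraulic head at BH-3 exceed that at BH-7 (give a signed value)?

Pressure head at BH-3: ψ = 144·P/γ = 144 × 77.4 / 62.4 = 178.62 ft.
Total head at BH-3: h = z + ψ = 309.53 + 178.62 = 488.15 ft.
Total head at BH-7: h = 486.48 ft (water level in the piezometer is the total head).
Head difference: h(BH-3) − h(BH-7) = 488.15 − 486.48 = 1.67 ft.

Δh ≈ 1.67 ft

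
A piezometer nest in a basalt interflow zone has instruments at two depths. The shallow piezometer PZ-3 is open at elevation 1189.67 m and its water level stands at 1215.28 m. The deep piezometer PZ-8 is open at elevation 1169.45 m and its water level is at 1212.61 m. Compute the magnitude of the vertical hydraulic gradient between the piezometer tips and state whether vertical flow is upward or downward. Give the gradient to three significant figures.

Total head at PZ-3: h = 1215.28 m (water level in the standpipe).
Total head at PZ-8: h = 1212.61 m.
Δh = h(PZ-3) − h(PZ-8) = 1215.28 − 1212.61 = 2.67 m.
Vertical separation Δz = 1189.67 − 1169.45 = 20.22 m.
|i_v| = |Δh| / Δz = 2.67 / 20.22 = 0.132.
Head is higher in the shallow piezometer, so vertical flow is downward (recharge condition).

|i_v| ≈ 0.132; vertical flow is downward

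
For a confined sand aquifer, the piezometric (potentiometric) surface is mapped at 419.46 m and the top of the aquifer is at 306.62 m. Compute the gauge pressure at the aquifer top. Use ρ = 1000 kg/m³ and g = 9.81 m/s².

P ≈ 1110 kPa

Pressure head at the aquifer top: ψ = h − z = 419.46 − 306.62 = 112.84 m.
P = ρgψ = 1000 × 9.81 × 112.84 = 1106960 Pa ≈ 1110 kPa.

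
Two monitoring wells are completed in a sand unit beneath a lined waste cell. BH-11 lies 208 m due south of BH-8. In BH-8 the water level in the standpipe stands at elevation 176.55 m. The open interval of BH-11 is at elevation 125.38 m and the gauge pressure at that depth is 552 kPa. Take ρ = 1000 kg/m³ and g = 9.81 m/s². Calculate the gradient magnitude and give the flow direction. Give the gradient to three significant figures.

Total head at BH-8: h = 176.55 m (water level in the piezometer is the total head).
Pressure head at BH-11: ψ = P/(ρg) = 552×1000 / (1000 × 9.81) = 56.27 m.
Total head at BH-11: h = z + ψ = 125.38 + 56.27 = 181.65 m.
Head difference: h(BH-8) − h(BH-11) = 176.55 − 181.65 = -5.10 m.
Hydraulic gradient: i = |Δh| / L = 5.10 / 208 = 0.0245.
Flow is from higher to lower head: from BH-11 toward BH-8, i.e. toward the north.

i ≈ 0.0245; groundwater flows toward the north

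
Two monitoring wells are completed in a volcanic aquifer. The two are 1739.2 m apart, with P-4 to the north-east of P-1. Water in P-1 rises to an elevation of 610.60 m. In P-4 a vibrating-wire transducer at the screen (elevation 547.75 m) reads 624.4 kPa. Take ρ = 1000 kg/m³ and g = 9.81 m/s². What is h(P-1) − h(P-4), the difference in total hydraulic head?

Δh ≈ -0.80 m

Total head at P-1: h = 610.60 m (water level in the piezometer is the total head).
Pressure head at P-4: ψ = P/(ρg) = 624.4×1000 / (1000 × 9.81) = 63.65 m.
Total head at P-4: h = z + ψ = 547.75 + 63.65 = 611.40 m.
Head difference: h(P-1) − h(P-4) = 610.60 − 611.40 = -0.80 m.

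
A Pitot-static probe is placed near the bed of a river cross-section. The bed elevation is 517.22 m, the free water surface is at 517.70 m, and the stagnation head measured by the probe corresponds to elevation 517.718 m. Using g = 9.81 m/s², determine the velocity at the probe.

v ≈ 0.594 m/s

Near the bed, under hydrostatic conditions, the piezometric head (z + ψ) equals the free-surface elevation, 517.70 m.
Velocity head = total − piezometric = 517.718 − 517.70 = 0.018 m.
v = √(2g·h_v) = √(2 × 9.81 × 0.018) = 0.594 m/s.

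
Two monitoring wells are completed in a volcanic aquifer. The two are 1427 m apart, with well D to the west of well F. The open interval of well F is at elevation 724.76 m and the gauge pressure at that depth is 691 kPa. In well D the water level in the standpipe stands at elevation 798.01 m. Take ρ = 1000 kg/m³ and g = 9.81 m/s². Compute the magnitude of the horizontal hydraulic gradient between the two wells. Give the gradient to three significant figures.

i ≈ 0.00197

Pressure head at well F: ψ = P/(ρg) = 691×1000 / (1000 × 9.81) = 70.44 m.
Total head at well F: h = z + ψ = 724.76 + 70.44 = 795.20 m.
Total head at well D: h = 798.01 m (water level in the piezometer is the total head).
Head difference: h(well F) − h(well D) = 795.20 − 798.01 = -2.81 m.
Hydraulic gradient: i = |Δh| / L = 2.81 / 1427 = 0.00197.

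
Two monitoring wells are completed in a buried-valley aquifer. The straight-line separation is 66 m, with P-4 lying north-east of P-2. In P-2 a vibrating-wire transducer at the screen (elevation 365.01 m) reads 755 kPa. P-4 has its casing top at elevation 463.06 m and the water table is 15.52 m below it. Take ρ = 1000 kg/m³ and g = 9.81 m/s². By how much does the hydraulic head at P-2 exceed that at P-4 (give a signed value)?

Pressure head at P-2: ψ = P/(ρg) = 755×1000 / (1000 × 9.81) = 76.96 m.
Total head at P-2: h = z + ψ = 365.01 + 76.96 = 441.97 m.
Total head at P-4: h = 463.06 − 15.52 = 447.54 m.
Head difference: h(P-2) − h(P-4) = 441.97 − 447.54 = -5.57 m.

Δh ≈ -5.57 m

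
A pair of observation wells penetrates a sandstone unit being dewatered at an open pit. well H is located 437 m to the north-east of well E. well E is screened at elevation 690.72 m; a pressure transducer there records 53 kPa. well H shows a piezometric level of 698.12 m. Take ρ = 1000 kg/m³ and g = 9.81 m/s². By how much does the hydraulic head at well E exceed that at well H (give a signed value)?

Pressure head at well E: ψ = P/(ρg) = 53×1000 / (1000 × 9.81) = 5.40 m.
Total head at well E: h = z + ψ = 690.72 + 5.40 = 696.12 m.
Total head at well H: h = 698.12 m (water level in the piezometer is the total head).
Head difference: h(well E) − h(well H) = 696.12 − 698.12 = -2.00 m.

Δh ≈ -2.00 m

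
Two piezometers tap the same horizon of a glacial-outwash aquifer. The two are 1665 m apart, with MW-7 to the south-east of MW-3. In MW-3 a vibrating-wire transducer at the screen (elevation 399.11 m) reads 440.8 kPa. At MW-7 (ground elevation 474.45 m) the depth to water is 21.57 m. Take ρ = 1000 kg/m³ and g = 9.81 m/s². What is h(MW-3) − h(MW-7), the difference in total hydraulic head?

Δh ≈ -8.84 m

Pressure head at MW-3: ψ = P/(ρg) = 440.8×1000 / (1000 × 9.81) = 44.93 m.
Total head at MW-3: h = z + ψ = 399.11 + 44.93 = 444.04 m.
Total head at MW-7: h = 474.45 − 21.57 = 452.88 m.
Head difference: h(MW-3) − h(MW-7) = 444.04 − 452.88 = -8.84 m.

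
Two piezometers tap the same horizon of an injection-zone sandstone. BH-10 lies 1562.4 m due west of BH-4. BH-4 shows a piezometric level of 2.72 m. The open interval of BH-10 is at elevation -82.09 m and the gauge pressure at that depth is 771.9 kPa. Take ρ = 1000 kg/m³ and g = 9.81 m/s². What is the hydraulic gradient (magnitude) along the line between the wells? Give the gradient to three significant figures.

i ≈ 0.00392

Total head at BH-4: h = 2.72 m (water level in the piezometer is the total head).
Pressure head at BH-10: ψ = P/(ρg) = 771.9×1000 / (1000 × 9.81) = 78.69 m.
Total head at BH-10: h = z + ψ = -82.09 + 78.69 = -3.40 m.
Head difference: h(BH-4) − h(BH-10) = 2.72 − (-3.40) = 6.12 m.
Hydraulic gradient: i = |Δh| / L = 6.12 / 1562.4 = 0.00392.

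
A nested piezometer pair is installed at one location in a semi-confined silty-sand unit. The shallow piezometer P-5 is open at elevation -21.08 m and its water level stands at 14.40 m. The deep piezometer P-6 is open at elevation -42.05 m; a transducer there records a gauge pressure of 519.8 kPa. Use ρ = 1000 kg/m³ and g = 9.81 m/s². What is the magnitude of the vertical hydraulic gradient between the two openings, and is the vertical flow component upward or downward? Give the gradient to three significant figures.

Total head at P-5: h = 14.40 m (water level in the standpipe).
Pressure head at P-6: ψ = P/(ρg) = 519.8×1000 / (1000 × 9.81) = 52.99 m.
Total head at P-6: h = z + ψ = -42.05 + 52.99 = 10.94 m.
Δh = h(P-5) − h(P-6) = 14.40 − 10.94 = 3.46 m.
Vertical separation Δz = -21.08 − (-42.05) = 20.97 m.
|i_v| = |Δh| / Δz = 3.46 / 20.97 = 0.165.
Head is higher in the shallow piezometer, so vertical flow is downward (recharge condition).

|i_v| ≈ 0.165; vertical flow is downward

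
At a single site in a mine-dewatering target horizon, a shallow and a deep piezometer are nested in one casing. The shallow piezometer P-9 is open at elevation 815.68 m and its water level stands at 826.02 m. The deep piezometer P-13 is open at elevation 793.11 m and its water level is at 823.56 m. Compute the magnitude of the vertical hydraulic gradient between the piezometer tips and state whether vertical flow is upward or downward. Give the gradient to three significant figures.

Total head at P-9: h = 826.02 m (water level in the standpipe).
Total head at P-13: h = 823.56 m.
Δh = h(P-9) − h(P-13) = 826.02 − 823.56 = 2.46 m.
Vertical separation Δz = 815.68 − 793.11 = 22.57 m.
|i_v| = |Δh| / Δz = 2.46 / 22.57 = 0.109.
Head is higher in the shallow piezometer, so vertical flow is downward (recharge condition).

|i_v| ≈ 0.109; vertical flow is downward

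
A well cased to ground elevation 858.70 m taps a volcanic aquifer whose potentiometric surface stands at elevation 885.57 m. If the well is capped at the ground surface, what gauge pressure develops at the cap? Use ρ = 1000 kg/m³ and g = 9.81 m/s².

Head above the cap: Δh = 885.57 − 858.70 = 26.87 m.
P = ρgΔh = 1000 × 9.81 × 26.87 = 263595 Pa ≈ 264 kPa.

P ≈ 264 kPa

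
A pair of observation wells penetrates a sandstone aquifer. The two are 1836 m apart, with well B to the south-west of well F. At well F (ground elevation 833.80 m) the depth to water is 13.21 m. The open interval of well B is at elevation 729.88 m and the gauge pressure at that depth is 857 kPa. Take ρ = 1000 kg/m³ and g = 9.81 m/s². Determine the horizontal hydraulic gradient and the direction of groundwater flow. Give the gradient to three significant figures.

Total head at well F: h = 833.80 − 13.21 = 820.59 m.
Pressure head at well B: ψ = P/(ρg) = 857×1000 / (1000 × 9.81) = 87.36 m.
Total head at well B: h = z + ψ = 729.88 + 87.36 = 817.24 m.
Head difference: h(well F) − h(well B) = 820.59 − 817.24 = 3.35 m.
Hydraulic gradient: i = |Δh| / L = 3.35 / 1836 = 0.00182.
Flow is from higher to lower head: from well F toward well B, i.e. toward the south-west.

i ≈ 0.00182; groundwater flows toward the south-west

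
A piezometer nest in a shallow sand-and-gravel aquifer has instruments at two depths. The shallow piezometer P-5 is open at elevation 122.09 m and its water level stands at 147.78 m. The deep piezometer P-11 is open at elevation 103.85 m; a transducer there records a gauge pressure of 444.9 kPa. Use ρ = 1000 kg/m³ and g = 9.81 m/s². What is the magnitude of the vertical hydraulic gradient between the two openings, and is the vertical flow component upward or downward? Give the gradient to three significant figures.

Total head at P-5: h = 147.78 m (water level in the standpipe).
Pressure head at P-11: ψ = P/(ρg) = 444.9×1000 / (1000 × 9.81) = 45.35 m.
Total head at P-11: h = z + ψ = 103.85 + 45.35 = 149.20 m.
Δh = h(P-5) − h(P-11) = 147.78 − 149.20 = -1.42 m.
Vertical separation Δz = 122.09 − 103.85 = 18.24 m.
|i_v| = |Δh| / Δz = 1.42 / 18.24 = 0.0779.
Head is higher in the deep piezometer, so vertical flow is upward (discharge condition).

|i_v| ≈ 0.0779; vertical flow is upward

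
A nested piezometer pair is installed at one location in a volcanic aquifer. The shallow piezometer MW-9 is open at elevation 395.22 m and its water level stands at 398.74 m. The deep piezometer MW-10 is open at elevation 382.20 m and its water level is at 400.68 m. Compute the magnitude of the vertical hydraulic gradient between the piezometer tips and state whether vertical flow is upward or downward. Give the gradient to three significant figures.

Total head at MW-9: h = 398.74 m (water level in the standpipe).
Total head at MW-10: h = 400.68 m.
Δh = h(MW-9) − h(MW-10) = 398.74 − 400.68 = -1.94 m.
Vertical separation Δz = 395.22 − 382.20 = 13.02 m.
|i_v| = |Δh| / Δz = 1.94 / 13.02 = 0.149.
Head is higher in the deep piezometer, so vertical flow is upward (discharge condition).

|i_v| ≈ 0.149; vertical flow is upward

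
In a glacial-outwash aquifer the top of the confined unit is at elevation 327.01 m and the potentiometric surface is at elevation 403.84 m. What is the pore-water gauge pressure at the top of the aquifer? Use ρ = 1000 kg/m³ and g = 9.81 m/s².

Pressure head at the aquifer top: ψ = h − z = 403.84 − 327.01 = 76.83 m.
P = ρgψ = 1000 × 9.81 × 76.83 = 753702 Pa ≈ 754 kPa.

P ≈ 754 kPa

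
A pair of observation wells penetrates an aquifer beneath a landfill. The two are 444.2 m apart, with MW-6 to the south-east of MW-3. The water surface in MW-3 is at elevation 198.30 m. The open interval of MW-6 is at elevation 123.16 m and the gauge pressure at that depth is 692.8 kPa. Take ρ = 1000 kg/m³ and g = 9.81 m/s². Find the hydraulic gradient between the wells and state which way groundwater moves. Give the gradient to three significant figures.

Total head at MW-3: h = 198.30 m (water level in the piezometer is the total head).
Pressure head at MW-6: ψ = P/(ρg) = 692.8×1000 / (1000 × 9.81) = 70.62 m.
Total head at MW-6: h = z + ψ = 123.16 + 70.62 = 193.78 m.
Head difference: h(MW-3) − h(MW-6) = 198.30 − 193.78 = 4.52 m.
Hydraulic gradient: i = |Δh| / L = 4.52 / 444.2 = 0.0102.
Flow is from higher to lower head: from MW-3 toward MW-6, i.e. toward the south-east.

i ≈ 0.0102; groundwater flows toward the south-east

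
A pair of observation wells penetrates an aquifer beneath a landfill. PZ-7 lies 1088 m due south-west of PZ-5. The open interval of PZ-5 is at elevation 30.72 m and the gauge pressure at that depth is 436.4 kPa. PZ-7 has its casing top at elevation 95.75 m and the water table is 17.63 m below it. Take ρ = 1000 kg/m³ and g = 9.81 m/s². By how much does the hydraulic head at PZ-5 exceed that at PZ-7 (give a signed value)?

Pressure head at PZ-5: ψ = P/(ρg) = 436.4×1000 / (1000 × 9.81) = 44.49 m.
Total head at PZ-5: h = z + ψ = 30.72 + 44.49 = 75.21 m.
Total head at PZ-7: h = 95.75 − 17.63 = 78.12 m.
Head difference: h(PZ-5) − h(PZ-7) = 75.21 − 78.12 = -2.91 m.

Δh ≈ -2.91 m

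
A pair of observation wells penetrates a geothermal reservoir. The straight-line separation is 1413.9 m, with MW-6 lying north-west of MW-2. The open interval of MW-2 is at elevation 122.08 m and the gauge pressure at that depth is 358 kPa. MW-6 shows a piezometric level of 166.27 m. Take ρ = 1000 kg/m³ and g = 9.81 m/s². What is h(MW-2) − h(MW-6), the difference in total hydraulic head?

Pressure head at MW-2: ψ = P/(ρg) = 358×1000 / (1000 × 9.81) = 36.49 m.
Total head at MW-2: h = z + ψ = 122.08 + 36.49 = 158.57 m.
Total head at MW-6: h = 166.27 m (water level in the piezometer is the total head).
Head difference: h(MW-2) − h(MW-6) = 158.57 − 166.27 = -7.70 m.

Δh ≈ -7.70 m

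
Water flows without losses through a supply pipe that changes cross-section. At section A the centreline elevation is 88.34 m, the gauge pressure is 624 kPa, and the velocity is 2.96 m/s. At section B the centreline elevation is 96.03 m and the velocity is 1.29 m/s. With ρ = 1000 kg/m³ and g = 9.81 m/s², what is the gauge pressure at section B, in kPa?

Pressure head at A: ψ₁ = P₁/(ρg) = 624×1000 / (1000 × 9.81) = 63.61 m.
Velocity heads: v₁²/2g = 2.96²/19.62 = 0.447 m; v₂²/2g = 1.29²/19.62 = 0.085 m.
Total head H = z₁ + ψ₁ + v₁²/2g = 88.34 + 63.61 + 0.447 = 152.40 m.
ψ₂ = H − z₂ − v₂²/2g = 152.40 − 96.03 − 0.085 = 56.29 m.
P₂ = ρgψ₂ = 1000 × 9.81 × 56.29 ≈ 552 kPa.

P₂ ≈ 552 kPa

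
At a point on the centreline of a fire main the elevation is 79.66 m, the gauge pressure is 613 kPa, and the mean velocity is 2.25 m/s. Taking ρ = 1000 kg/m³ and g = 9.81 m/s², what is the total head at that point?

Pressure head ψ = P/(ρg) = 613×1000 / (1000 × 9.81) = 62.49 m.
Velocity head = v²/(2g) = 2.25² / (2 × 9.81) = 0.258 m.
h = z + ψ + v²/(2g) = 79.66 + 62.49 + 0.258 = 142.41 m.

h ≈ 142.41 m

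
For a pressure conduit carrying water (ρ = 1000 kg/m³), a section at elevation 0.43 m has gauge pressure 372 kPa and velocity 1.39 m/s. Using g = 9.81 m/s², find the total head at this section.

Pressure head ψ = P/(ρg) = 372×1000 / (1000 × 9.81) = 37.92 m.
Velocity head = v²/(2g) = 1.39² / (2 × 9.81) = 0.098 m.
h = z + ψ + v²/(2g) = 0.43 + 37.92 + 0.098 = 38.45 m.

h ≈ 38.45 m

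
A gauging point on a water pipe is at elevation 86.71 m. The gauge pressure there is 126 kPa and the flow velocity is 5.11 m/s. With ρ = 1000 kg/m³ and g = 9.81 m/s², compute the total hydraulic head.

Pressure head ψ = P/(ρg) = 126×1000 / (1000 × 9.81) = 12.84 m.
Velocity head = v²/(2g) = 5.11² / (2 × 9.81) = 1.331 m.
h = z + ψ + v²/(2g) = 86.71 + 12.84 + 1.331 = 100.88 m.

h ≈ 100.88 m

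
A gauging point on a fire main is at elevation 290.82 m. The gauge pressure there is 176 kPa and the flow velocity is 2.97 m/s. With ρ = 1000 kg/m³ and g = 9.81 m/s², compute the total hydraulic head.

Pressure head ψ = P/(ρg) = 176×1000 / (1000 × 9.81) = 17.94 m.
Velocity head = v²/(2g) = 2.97² / (2 × 9.81) = 0.450 m.
h = z + ψ + v²/(2g) = 290.82 + 17.94 + 0.450 = 309.21 m.

h ≈ 309.21 m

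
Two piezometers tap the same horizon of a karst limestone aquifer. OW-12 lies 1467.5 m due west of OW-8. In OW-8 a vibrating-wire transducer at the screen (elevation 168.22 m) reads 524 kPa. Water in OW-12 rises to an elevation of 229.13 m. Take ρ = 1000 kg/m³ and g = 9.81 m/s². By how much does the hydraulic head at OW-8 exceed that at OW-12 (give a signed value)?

Δh ≈ -7.50 m

Pressure head at OW-8: ψ = P/(ρg) = 524×1000 / (1000 × 9.81) = 53.41 m.
Total head at OW-8: h = z + ψ = 168.22 + 53.41 = 221.63 m.
Total head at OW-12: h = 229.13 m (water level in the piezometer is the total head).
Head difference: h(OW-8) − h(OW-12) = 221.63 − 229.13 = -7.50 m.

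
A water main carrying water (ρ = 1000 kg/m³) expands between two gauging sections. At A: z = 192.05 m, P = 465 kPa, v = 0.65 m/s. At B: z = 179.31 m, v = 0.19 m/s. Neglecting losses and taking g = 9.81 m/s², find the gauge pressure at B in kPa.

Pressure head at A: ψ₁ = P₁/(ρg) = 465×1000 / (1000 × 9.81) = 47.40 m.
Velocity heads: v₁²/2g = 0.65²/19.62 = 0.022 m; v₂²/2g = 0.19²/19.62 = 0.002 m.
Total head H = z₁ + ψ₁ + v₁²/2g = 192.05 + 47.40 + 0.022 = 239.47 m.
ψ₂ = H − z₂ − v₂²/2g = 239.47 − 179.31 − 0.002 = 60.16 m.
P₂ = ρgψ₂ = 1000 × 9.81 × 60.16 ≈ 590 kPa.

P₂ ≈ 590 kPa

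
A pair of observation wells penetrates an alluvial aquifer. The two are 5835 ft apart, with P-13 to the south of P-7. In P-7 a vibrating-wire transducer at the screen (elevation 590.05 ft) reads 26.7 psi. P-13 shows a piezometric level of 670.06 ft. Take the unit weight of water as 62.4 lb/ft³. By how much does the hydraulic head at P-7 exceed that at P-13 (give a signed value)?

Δh ≈ -18.39 ft

Pressure head at P-7: ψ = 144·P/γ = 144 × 26.7 / 62.4 = 61.62 ft.
Total head at P-7: h = z + ψ = 590.05 + 61.62 = 651.67 ft.
Total head at P-13: h = 670.06 ft (water level in the piezometer is the total head).
Head difference: h(P-7) − h(P-13) = 651.67 − 670.06 = -18.39 ft.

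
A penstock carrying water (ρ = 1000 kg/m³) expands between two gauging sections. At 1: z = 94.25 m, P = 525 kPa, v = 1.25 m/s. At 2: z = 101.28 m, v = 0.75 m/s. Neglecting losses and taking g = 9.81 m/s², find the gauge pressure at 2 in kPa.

Pressure head at 1: ψ₁ = P₁/(ρg) = 525×1000 / (1000 × 9.81) = 53.52 m.
Velocity heads: v₁²/2g = 1.25²/19.62 = 0.080 m; v₂²/2g = 0.75²/19.62 = 0.029 m.
Total head H = z₁ + ψ₁ + v₁²/2g = 94.25 + 53.52 + 0.080 = 147.85 m.
ψ₂ = H − z₂ − v₂²/2g = 147.85 − 101.28 − 0.029 = 46.54 m.
P₂ = ρgψ₂ = 1000 × 9.81 × 46.54 ≈ 457 kPa.

P₂ ≈ 457 kPa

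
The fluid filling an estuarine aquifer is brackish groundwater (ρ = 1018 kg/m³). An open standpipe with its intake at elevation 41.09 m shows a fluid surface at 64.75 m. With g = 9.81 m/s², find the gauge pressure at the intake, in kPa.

Pressure head ψ = h − z = 64.75 − 41.09 = 23.66 m.
P = ρgψ = 1018 × 9.81 × 23.66 = 236282 Pa ≈ 236 kPa.

P ≈ 236 kPa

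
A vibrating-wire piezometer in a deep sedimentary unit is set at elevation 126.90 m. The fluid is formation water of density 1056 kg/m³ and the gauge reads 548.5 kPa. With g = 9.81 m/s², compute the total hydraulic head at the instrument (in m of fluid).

ψ = P/(ρg) = 548.5×1000 / (1056 × 9.81) = 52.95 m.
h = z + ψ = 126.90 + 52.95 = 179.85 m.

h ≈ 179.85 m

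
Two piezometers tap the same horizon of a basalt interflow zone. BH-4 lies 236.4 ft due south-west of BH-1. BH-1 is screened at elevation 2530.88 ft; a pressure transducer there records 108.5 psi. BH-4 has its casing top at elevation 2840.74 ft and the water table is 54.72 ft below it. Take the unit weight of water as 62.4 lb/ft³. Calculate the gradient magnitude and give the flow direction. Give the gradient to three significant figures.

Pressure head at BH-1: ψ = 144·P/γ = 144 × 108.5 / 62.4 = 250.38 ft.
Total head at BH-1: h = z + ψ = 2530.88 + 250.38 = 2781.26 ft.
Total head at BH-4: h = 2840.74 − 54.72 = 2786.02 ft.
Head difference: h(BH-1) − h(BH-4) = 2781.26 − 2786.02 = -4.76 ft.
Hydraulic gradient: i = |Δh| / L = 4.76 / 236.4 = 0.0201.
Flow is from higher to lower head: from BH-4 toward BH-1, i.e. toward the north-east.

i ≈ 0.0201; groundwater flows toward the north-east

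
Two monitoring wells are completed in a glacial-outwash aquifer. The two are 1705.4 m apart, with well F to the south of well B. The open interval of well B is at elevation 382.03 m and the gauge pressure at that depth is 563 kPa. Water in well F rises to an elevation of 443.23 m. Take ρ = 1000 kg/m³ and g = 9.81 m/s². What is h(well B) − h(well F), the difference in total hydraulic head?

Δh ≈ -3.81 m

Pressure head at well B: ψ = P/(ρg) = 563×1000 / (1000 × 9.81) = 57.39 m.
Total head at well B: h = z + ψ = 382.03 + 57.39 = 439.42 m.
Total head at well F: h = 443.23 m (water level in the piezometer is the total head).
Head difference: h(well B) − h(well F) = 439.42 − 443.23 = -3.81 m.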